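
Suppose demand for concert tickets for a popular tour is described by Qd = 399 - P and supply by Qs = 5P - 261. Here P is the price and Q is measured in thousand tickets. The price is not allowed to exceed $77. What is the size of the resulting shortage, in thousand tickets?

Without the control the market clears where 399 - P = 5P - 261, i.e. P* = 110 and Q* = 289.
Because the ceiling (77) lies below the market-clearing price, it is binding.
At P = 77: Qd = 399 - 77 = 322 and Qs = 5·77 - 261 = 124.
Shortage = Qd - Qs = 322 - 124 = 198.

198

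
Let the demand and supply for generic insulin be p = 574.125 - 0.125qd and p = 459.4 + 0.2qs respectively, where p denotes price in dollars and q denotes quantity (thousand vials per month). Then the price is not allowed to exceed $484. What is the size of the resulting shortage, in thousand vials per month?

598

Rearranging demand gives qd = 4593 - 8p; rearranging supply gives qs = 5p - 2297. Equilibrium: 4593 - 8p = 5p - 2297, so 6890 = 13p and p* = 530, q* = 353.
Because the ceiling (484) lies below the market-clearing price, it is binding.
At p = 484: qd = 4593 - 8·484 = 721 and qs = 5·484 - 2297 = 123.
Shortage = qd - qs = 721 - 123 = 598.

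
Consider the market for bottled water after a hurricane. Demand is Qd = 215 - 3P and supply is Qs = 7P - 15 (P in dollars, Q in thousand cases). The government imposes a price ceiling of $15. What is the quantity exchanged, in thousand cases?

90

Setting quantity demanded equal to quantity supplied, 215 - 3P = 7P - 15, gives P* = 23 and Q* = 146.
The ceiling of 15 is below the equilibrium price 23, so it binds.
At P = 15: Qd = 215 - 3·15 = 170 and Qs = 7·15 - 15 = 90.
The quantity actually transacted is the short side, supply: 90.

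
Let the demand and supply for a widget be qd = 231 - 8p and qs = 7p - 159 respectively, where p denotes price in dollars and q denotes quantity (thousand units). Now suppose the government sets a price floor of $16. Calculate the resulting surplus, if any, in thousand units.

Without the control the market clears where 231 - 8p = 7p - 159, i.e. p* = 26 and q* = 23.
Since 16 is below p* = 26, the floor does not bind and the free-market outcome prevails.
Since the control does not bind, there is no surplus.

0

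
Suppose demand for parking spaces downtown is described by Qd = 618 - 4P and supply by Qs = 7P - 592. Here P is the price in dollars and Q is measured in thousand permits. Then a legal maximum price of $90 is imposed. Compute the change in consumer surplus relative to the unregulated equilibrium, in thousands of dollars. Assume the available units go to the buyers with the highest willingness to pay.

In a free market, 618 - 4P = 7P - 592 gives the equilibrium P* = 110, Q* = 178.
Because the ceiling (90) lies below the market-clearing price, it is binding.
At P = 90: Qd = 618 - 4·90 = 258 and Qs = 7·90 - 592 = 38.
Consumer surplus without the control is ½ · (154.5 - 110) · 178 = 3960.5.
With the ceiling, 38 units are sold at 90 (assume they go to the highest-value buyers). The demand price at Q = 38 is 145, so CS = ½ · [(154.5 - 90) + (145 - 90)] · 38 = 2270.5.
Change in consumer surplus = 2270.5 - 3960.5 = -1690.

-1690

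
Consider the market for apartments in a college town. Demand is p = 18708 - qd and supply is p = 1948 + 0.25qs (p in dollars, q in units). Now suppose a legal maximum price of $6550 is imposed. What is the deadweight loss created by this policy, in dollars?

0

Rearranging demand gives qd = 18708 - p; rearranging supply gives qs = 4p - 7792. Setting quantity demanded equal to quantity supplied, 18708 - p = 4p - 7792, gives p* = 5300 and q* = 13408.
The ceiling of 6550 is above the equilibrium price 5300, so it is not binding; the market clears at p* = 5300, q* = 13408.
Since the control does not bind, no trades are prevented and deadweight loss is zero.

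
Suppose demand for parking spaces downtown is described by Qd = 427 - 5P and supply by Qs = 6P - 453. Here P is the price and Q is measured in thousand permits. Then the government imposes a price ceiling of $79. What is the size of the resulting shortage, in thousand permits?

Equilibrium: 427 - 5P = 6P - 453, so 880 = 11P and P* = 80, Q* = 27.
Because the ceiling (79) lies below the market-clearing price, it is binding.
At P = 79: Qd = 427 - 5·79 = 32 and Qs = 6·79 - 453 = 21.
Shortage = Qd - Qs = 32 - 21 = 11.

11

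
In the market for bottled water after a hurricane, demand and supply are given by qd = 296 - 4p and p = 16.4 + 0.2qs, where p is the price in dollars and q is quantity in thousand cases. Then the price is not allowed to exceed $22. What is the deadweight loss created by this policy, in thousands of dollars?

Rearranging supply gives qs = 5p - 82. Equilibrium: 296 - 4p = 5p - 82, so 378 = 9p and p* = 42, q* = 128.
The ceiling of 22 is below the equilibrium price 42, so it binds.
At p = 22: qd = 296 - 4·22 = 208 and qs = 5·22 - 82 = 28.
Quantity traded falls to 28. At q = 28 the demand price is (296 - 28)/4 = 67 and the supply price is (82 + 28)/5 = 22.
Deadweight loss = ½ · (67 - 22) · (128 - 28) = ½ · 45 · 100 = 2250.

2250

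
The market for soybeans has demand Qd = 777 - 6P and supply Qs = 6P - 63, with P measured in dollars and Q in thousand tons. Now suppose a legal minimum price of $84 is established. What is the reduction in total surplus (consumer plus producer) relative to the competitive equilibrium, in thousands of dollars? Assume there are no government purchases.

1176

Equilibrium: 777 - 6P = 6P - 63, so 840 = 12P and P* = 70, Q* = 357.
Because the floor (84) lies above the market-clearing price, it is binding.
At P = 84: Qd = 777 - 6·84 = 273 and Qs = 6·84 - 63 = 441.
Quantity traded falls to 273. At Q = 273 the demand price is (777 - 273)/6 = 84 and the supply price is (63 + 273)/6 = 56.
Deadweight loss = ½ · (84 - 56) · (357 - 273) = ½ · 28 · 84 = 1176.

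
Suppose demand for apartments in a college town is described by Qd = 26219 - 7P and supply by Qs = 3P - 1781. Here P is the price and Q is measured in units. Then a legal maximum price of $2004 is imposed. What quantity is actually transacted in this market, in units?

4231

Without the control the market clears where 26219 - 7P = 3P - 1781, i.e. P* = 2800 and Q* = 6619.
Since 2004 < 2800, the ceiling is binding.
At P = 2004: Qd = 26219 - 7·2004 = 12191 and Qs = 3·2004 - 1781 = 4231.
The quantity actually transacted is the short side, supply: 4231.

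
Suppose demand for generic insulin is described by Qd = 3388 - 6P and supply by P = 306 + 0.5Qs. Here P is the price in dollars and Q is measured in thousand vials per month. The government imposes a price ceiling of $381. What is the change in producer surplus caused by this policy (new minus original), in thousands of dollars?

-32011

Rearranging supply gives Qs = 2P - 612. In a free market, 3388 - 6P = 2P - 612 gives the equilibrium P* = 500, Q* = 388.
Since 381 < 500, the ceiling is binding.
At P = 381: Qd = 3388 - 6·381 = 1102 and Qs = 2·381 - 612 = 150.
Producer surplus without the control is ½ · (500 - 306) · 388 = 37636.
With the ceiling, producers sell 150 units at 381, so PS = ½ · (381 - 306) · 150 = 5625.
Change in producer surplus = 5625 - 37636 = -32011.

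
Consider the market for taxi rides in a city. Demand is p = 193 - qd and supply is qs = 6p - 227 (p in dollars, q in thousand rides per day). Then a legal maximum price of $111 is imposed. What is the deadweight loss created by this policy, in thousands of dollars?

0

Rearranging demand gives qd = 193 - p. In a free market, 193 - p = 6p - 227 gives the equilibrium p* = 60, q* = 133.
The ceiling of 111 is above the equilibrium price 60, so it is not binding; the market clears at p* = 60, q* = 133.
Since the control does not bind, no trades are prevented and deadweight loss is zero.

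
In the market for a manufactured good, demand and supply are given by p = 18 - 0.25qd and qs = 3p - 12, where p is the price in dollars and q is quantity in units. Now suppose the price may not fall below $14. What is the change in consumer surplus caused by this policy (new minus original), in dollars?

-40

Rearranging demand gives qd = 72 - 4p. Without the control the market clears where 72 - 4p = 3p - 12, i.e. p* = 12 and q* = 24.
The floor of 14 is above the equilibrium price 12, so it binds.
At p = 14: qd = 72 - 4·14 = 16 and qs = 3·14 - 12 = 30.
Consumer surplus without the control is ½ · (18 - 12) · 24 = 72.
With the floor, consumers buy 16 units at 14, so CS = ½ · (18 - 14) · 16 = 32.
Change in consumer surplus = 32 - 72 = -40.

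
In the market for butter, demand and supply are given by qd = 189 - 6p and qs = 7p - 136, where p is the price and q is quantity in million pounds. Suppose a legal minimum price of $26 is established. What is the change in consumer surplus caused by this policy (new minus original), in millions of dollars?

-36

Equilibrium: 189 - 6p = 7p - 136, so 325 = 13p and p* = 25, q* = 39.
Because the floor (26) lies above the market-clearing price, it is binding.
At p = 26: qd = 189 - 6·26 = 33 and qs = 7·26 - 136 = 46.
Consumer surplus without the control is ½ · (31.5 - 25) · 39 = 126.75.
With the floor, consumers buy 33 units at 26, so CS = ½ · (31.5 - 26) · 33 = 90.75.
Change in consumer surplus = 90.75 - 126.75 = -36.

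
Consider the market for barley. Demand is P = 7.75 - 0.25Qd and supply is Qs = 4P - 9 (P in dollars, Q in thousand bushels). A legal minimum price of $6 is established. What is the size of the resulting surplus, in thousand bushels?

Rearranging demand gives Qd = 31 - 4P. Equilibrium: 31 - 4P = 4P - 9, so 40 = 8P and P* = 5, Q* = 11.
The floor of 6 is above the equilibrium price 5, so it binds.
At P = 6: Qd = 31 - 4·6 = 7 and Qs = 4·6 - 9 = 15.
Surplus = Qs - Qd = 15 - 7 = 8.

8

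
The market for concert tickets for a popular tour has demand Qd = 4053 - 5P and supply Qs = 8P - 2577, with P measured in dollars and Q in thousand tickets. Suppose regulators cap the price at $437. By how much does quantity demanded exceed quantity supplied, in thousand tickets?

Setting quantity demanded equal to quantity supplied, 4053 - 5P = 8P - 2577, gives P* = 510 and Q* = 1503.
Since 437 < 510, the ceiling is binding.
At P = 437: Qd = 4053 - 5·437 = 1868 and Qs = 8·437 - 2577 = 919.
Shortage = Qd - Qs = 1868 - 919 = 949.

949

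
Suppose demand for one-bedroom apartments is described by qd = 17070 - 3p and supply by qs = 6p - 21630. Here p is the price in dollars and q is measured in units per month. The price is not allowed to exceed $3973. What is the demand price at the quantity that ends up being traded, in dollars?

4954

Setting quantity demanded equal to quantity supplied, 17070 - 3p = 6p - 21630, gives p* = 4300 and q* = 4170.
Since 3973 < 4300, the ceiling is binding.
At p = 3973: qd = 17070 - 3·3973 = 5151 and qs = 6·3973 - 21630 = 2208.
Only 2208 units reach the market. On the demand curve, the marginal buyer's willingness to pay at q = 2208 is (17070 - 2208)/3 = 4954.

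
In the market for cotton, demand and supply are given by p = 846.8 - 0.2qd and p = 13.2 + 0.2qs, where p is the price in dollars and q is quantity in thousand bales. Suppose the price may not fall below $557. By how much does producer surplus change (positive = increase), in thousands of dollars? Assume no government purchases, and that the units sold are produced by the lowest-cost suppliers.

Rearranging demand gives qd = 4234 - 5p; rearranging supply gives qs = 5p - 66. Equilibrium: 4234 - 5p = 5p - 66, so 4300 = 10p and p* = 430, q* = 2084.
Because the floor (557) lies above the market-clearing price, it is binding.
At p = 557: qd = 4234 - 5·557 = 1449 and qs = 5·557 - 66 = 2719.
Producer surplus without the control is ½ · (430 - 13.2) · 2084 = 434305.6.
With the floor, 1449 units are sold at 557. The supply price at q = 1449 is 303, so PS = ½ · [(557 - 13.2) + (557 - 303)] · 1449 = 578006.1.
Change in producer surplus = 578006.1 - 434305.6 = 143700.5.

143700.5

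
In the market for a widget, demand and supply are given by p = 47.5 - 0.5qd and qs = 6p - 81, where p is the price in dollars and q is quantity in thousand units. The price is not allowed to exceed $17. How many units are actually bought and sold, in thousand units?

21

Rearranging demand gives qd = 95 - 2p. In a free market, 95 - 2p = 6p - 81 gives the equilibrium p* = 22, q* = 51.
Since 17 < 22, the ceiling is binding.
At p = 17: qd = 95 - 2·17 = 61 and qs = 6·17 - 81 = 21.
The quantity actually transacted is the short side, supply: 21.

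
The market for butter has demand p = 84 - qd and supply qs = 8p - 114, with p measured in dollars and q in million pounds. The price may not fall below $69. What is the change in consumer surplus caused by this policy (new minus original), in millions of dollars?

-1809.5

Rearranging demand gives qd = 84 - p. Without the control the market clears where 84 - p = 8p - 114, i.e. p* = 22 and q* = 62.
The floor of 69 is above the equilibrium price 22, so it binds.
At p = 69: qd = 84 - 69 = 15 and qs = 8·69 - 114 = 438.
Consumer surplus without the control is ½ · (84 - 22) · 62 = 1922.
With the floor, consumers buy 15 units at 69, so CS = ½ · (84 - 69) · 15 = 112.5.
Change in consumer surplus = 112.5 - 1922 = -1809.5.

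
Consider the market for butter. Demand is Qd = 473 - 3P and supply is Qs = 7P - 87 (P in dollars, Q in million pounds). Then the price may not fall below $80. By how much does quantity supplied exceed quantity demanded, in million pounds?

In a free market, 473 - 3P = 7P - 87 gives the equilibrium P* = 56, Q* = 305.
Since 80 > 56, the floor is binding.
At P = 80: Qd = 473 - 3·80 = 233 and Qs = 7·80 - 87 = 473.
Surplus = Qs - Qd = 473 - 233 = 240.

240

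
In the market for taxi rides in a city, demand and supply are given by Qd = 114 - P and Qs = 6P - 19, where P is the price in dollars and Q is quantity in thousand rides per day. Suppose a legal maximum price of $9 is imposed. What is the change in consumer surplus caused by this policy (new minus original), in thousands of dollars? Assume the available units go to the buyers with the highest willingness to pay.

Equilibrium: 114 - P = 6P - 19, so 133 = 7P and P* = 19, Q* = 95.
Because the ceiling (9) lies below the market-clearing price, it is binding.
At P = 9: Qd = 114 - 9 = 105 and Qs = 6·9 - 19 = 35.
Consumer surplus without the control is ½ · (114 - 19) · 95 = 4512.5.
With the ceiling, 35 units are sold at 9 (assume they go to the highest-value buyers). The demand price at Q = 35 is 79, so CS = ½ · [(114 - 9) + (79 - 9)] · 35 = 3062.5.
Change in consumer surplus = 3062.5 - 4512.5 = -1450.

-1450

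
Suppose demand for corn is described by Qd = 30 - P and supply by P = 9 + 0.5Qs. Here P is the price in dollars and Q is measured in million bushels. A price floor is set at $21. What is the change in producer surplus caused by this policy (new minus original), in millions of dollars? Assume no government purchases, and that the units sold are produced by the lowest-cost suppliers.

38.75

Rearranging supply gives Qs = 2P - 18. Setting quantity demanded equal to quantity supplied, 30 - P = 2P - 18, gives P* = 16 and Q* = 14.
Because the floor (21) lies above the market-clearing price, it is binding.
At P = 21: Qd = 30 - 21 = 9 and Qs = 2·21 - 18 = 24.
Producer surplus without the control is ½ · (16 - 9) · 14 = 49.
With the floor, 9 units are sold at 21. The supply price at Q = 9 is 13.5, so PS = ½ · [(21 - 9) + (21 - 13.5)] · 9 = 87.75.
Change in producer surplus = 87.75 - 49 = 38.75.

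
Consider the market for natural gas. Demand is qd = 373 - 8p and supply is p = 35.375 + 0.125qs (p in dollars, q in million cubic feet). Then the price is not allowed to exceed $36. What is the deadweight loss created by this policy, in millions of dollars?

200

Rearranging supply gives qs = 8p - 283. Equilibrium: 373 - 8p = 8p - 283, so 656 = 16p and p* = 41, q* = 45.
Since 36 < 41, the ceiling is binding.
At p = 36: qd = 373 - 8·36 = 85 and qs = 8·36 - 283 = 5.
Quantity traded falls to 5. At q = 5 the demand price is (373 - 5)/8 = 46 and the supply price is (283 + 5)/8 = 36.
Deadweight loss = ½ · (46 - 36) · (45 - 5) = ½ · 10 · 40 = 200.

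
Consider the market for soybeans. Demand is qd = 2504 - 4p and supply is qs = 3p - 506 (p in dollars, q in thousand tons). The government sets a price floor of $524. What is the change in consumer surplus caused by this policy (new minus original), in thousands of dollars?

Without the control the market clears where 2504 - 4p = 3p - 506, i.e. p* = 430 and q* = 784.
Since 524 > 430, the floor is binding.
At p = 524: qd = 2504 - 4·524 = 408 and qs = 3·524 - 506 = 1066.
Consumer surplus without the control is ½ · (626 - 430) · 784 = 76832.
With the floor, consumers buy 408 units at 524, so CS = ½ · (626 - 524) · 408 = 20808.
Change in consumer surplus = 20808 - 76832 = -56024.

-56024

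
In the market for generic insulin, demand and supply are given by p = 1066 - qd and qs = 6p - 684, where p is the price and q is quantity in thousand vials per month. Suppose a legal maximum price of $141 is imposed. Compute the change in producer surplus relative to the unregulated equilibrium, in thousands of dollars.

-53301

Rearranging demand gives qd = 1066 - p. Setting quantity demanded equal to quantity supplied, 1066 - p = 6p - 684, gives p* = 250 and q* = 816.
The ceiling of 141 is below the equilibrium price 250, so it binds.
At p = 141: qd = 1066 - 141 = 925 and qs = 6·141 - 684 = 162.
Producer surplus without the control is ½ · (250 - 114) · 816 = 55488.
With the ceiling, producers sell 162 units at 141, so PS = ½ · (141 - 114) · 162 = 2187.
Change in producer surplus = 2187 - 55488 = -53301.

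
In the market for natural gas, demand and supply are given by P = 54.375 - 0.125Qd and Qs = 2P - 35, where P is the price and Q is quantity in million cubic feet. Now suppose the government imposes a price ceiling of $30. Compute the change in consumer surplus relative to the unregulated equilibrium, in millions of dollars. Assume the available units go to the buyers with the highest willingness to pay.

352.75

Rearranging demand gives Qd = 435 - 8P. Without the control the market clears where 435 - 8P = 2P - 35, i.e. P* = 47 and Q* = 59.
Since 30 < 47, the ceiling is binding.
At P = 30: Qd = 435 - 8·30 = 195 and Qs = 2·30 - 35 = 25.
Consumer surplus without the control is ½ · (54.375 - 47) · 59 = 217.5625.
With the ceiling, 25 units are sold at 30 (assume they go to the highest-value buyers). The demand price at Q = 25 is 51.25, so CS = ½ · [(54.375 - 30) + (51.25 - 30)] · 25 = 570.3125.
Change in consumer surplus = 570.3125 - 217.5625 = 352.75.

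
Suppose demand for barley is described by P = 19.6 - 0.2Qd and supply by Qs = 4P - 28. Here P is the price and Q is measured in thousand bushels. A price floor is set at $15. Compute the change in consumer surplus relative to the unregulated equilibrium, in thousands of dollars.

Rearranging demand gives Qd = 98 - 5P. Equilibrium: 98 - 5P = 4P - 28, so 126 = 9P and P* = 14, Q* = 28.
Since 15 > 14, the floor is binding.
At P = 15: Qd = 98 - 5·15 = 23 and Qs = 4·15 - 28 = 32.
Consumer surplus without the control is ½ · (19.6 - 14) · 28 = 78.4.
With the floor, consumers buy 23 units at 15, so CS = ½ · (19.6 - 15) · 23 = 52.9.
Change in consumer surplus = 52.9 - 78.4 = -25.5.

-25.5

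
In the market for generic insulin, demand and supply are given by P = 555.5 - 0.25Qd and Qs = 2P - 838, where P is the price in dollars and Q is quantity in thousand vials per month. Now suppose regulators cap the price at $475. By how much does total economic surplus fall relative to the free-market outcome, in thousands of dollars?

1837.5

Rearranging demand gives Qd = 2222 - 4P. In a free market, 2222 - 4P = 2P - 838 gives the equilibrium P* = 510, Q* = 182.
Since 475 < 510, the ceiling is binding.
At P = 475: Qd = 2222 - 4·475 = 322 and Qs = 2·475 - 838 = 112.
Quantity traded falls to 112. At Q = 112 the demand price is (2222 - 112)/4 = 527.5 and the supply price is (838 + 112)/2 = 475.
Deadweight loss = ½ · (527.5 - 475) · (182 - 112) = ½ · 52.5 · 70 = 1837.5.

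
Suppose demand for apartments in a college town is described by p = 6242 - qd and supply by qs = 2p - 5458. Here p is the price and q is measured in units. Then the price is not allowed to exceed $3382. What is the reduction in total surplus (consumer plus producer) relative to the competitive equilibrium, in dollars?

Rearranging demand gives qd = 6242 - p. Equilibrium: 6242 - p = 2p - 5458, so 11700 = 3p and p* = 3900, q* = 2342.
Since 3382 < 3900, the ceiling is binding.
At p = 3382: qd = 6242 - 3382 = 2860 and qs = 2·3382 - 5458 = 1306.
Quantity traded falls to 1306. At q = 1306 the demand price is 6242 - 1306 = 4936 and the supply price is (5458 + 1306)/2 = 3382.
Deadweight loss = ½ · (4936 - 3382) · (2342 - 1306) = ½ · 1554 · 1036 = 804972.

804972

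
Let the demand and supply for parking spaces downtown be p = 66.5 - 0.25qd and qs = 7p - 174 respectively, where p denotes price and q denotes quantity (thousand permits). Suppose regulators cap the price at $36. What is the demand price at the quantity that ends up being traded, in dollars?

47

Rearranging demand gives qd = 266 - 4p. Setting quantity demanded equal to quantity supplied, 266 - 4p = 7p - 174, gives p* = 40 and q* = 106.
The ceiling of 36 is below the equilibrium price 40, so it binds.
At p = 36: qd = 266 - 4·36 = 122 and qs = 7·36 - 174 = 78.
Only 78 units reach the market. On the demand curve, the marginal buyer's willingness to pay at q = 78 is (266 - 78)/4 = 47.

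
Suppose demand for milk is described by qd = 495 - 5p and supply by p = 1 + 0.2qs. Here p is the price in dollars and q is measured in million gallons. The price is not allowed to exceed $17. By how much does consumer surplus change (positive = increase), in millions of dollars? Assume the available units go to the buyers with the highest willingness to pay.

Rearranging supply gives qs = 5p - 5. In a free market, 495 - 5p = 5p - 5 gives the equilibrium p* = 50, q* = 245.
Since 17 < 50, the ceiling is binding.
At p = 17: qd = 495 - 5·17 = 410 and qs = 5·17 - 5 = 80.
Consumer surplus without the control is ½ · (99 - 50) · 245 = 6002.5.
With the ceiling, 80 units are sold at 17 (assume they go to the highest-value buyers). The demand price at q = 80 is 83, so CS = ½ · [(99 - 17) + (83 - 17)] · 80 = 5920.
Change in consumer surplus = 5920 - 6002.5 = -82.5.

-82.5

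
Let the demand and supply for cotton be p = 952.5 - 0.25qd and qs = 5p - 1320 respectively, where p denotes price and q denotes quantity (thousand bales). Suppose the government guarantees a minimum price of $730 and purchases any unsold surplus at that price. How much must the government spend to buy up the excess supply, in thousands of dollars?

1051200

Rearranging demand gives qd = 3810 - 4p. Setting quantity demanded equal to quantity supplied, 3810 - 4p = 5p - 1320, gives p* = 570 and q* = 1530.
Since 730 > 570, the floor is binding.
At p = 730: qd = 3810 - 4·730 = 890 and qs = 5·730 - 1320 = 2330.
Surplus = qs - qd = 1440.
Government expenditure = surplus × support price = 1440 × 730 = 1051200.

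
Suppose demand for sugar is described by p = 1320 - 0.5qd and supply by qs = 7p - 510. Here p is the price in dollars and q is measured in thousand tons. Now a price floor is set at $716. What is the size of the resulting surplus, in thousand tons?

Rearranging demand gives qd = 2640 - 2p. In a free market, 2640 - 2p = 7p - 510 gives the equilibrium p* = 350, q* = 1940.
Because the floor (716) lies above the market-clearing price, it is binding.
At p = 716: qd = 2640 - 2·716 = 1208 and qs = 7·716 - 510 = 4502.
Surplus = qs - qd = 4502 - 1208 = 3294.

3294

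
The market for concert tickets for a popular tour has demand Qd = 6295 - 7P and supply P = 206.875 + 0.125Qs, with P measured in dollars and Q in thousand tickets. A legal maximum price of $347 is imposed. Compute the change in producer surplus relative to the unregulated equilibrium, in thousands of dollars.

-339099

Rearranging supply gives Qs = 8P - 1655. Setting quantity demanded equal to quantity supplied, 6295 - 7P = 8P - 1655, gives P* = 530 and Q* = 2585.
The ceiling of 347 is below the equilibrium price 530, so it binds.
At P = 347: Qd = 6295 - 7·347 = 3866 and Qs = 8·347 - 1655 = 1121.
Producer surplus without the control is ½ · (530 - 206.875) · 2585 = 417639.0625.
With the ceiling, producers sell 1121 units at 347, so PS = ½ · (347 - 206.875) · 1121 = 78540.0625.
Change in producer surplus = 78540.0625 - 417639.0625 = -339099.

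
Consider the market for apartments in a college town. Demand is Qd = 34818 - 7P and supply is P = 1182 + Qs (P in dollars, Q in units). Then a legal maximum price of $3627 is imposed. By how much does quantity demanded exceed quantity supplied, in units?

Rearranging supply gives Qs = P - 1182. Equilibrium: 34818 - 7P = P - 1182, so 36000 = 8P and P* = 4500, Q* = 3318.
Since 3627 < 4500, the ceiling is binding.
At P = 3627: Qd = 34818 - 7·3627 = 9429 and Qs = 3627 - 1182 = 2445.
Shortage = Qd - Qs = 9429 - 2445 = 6984.

6984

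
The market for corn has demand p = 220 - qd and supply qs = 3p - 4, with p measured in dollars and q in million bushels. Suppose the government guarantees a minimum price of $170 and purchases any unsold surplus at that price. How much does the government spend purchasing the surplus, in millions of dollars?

Rearranging demand gives qd = 220 - p. Equilibrium: 220 - p = 3p - 4, so 224 = 4p and p* = 56, q* = 164.
The floor of 170 is above the equilibrium price 56, so it binds.
At p = 170: qd = 220 - 170 = 50 and qs = 3·170 - 4 = 506.
Surplus = qs - qd = 456.
Government expenditure = surplus × support price = 456 × 170 = 77520.

77520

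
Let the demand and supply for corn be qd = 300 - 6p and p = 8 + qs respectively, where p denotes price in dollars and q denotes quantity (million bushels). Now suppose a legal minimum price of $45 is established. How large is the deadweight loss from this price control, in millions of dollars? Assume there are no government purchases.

Rearranging supply gives qs = p - 8. Without the control the market clears where 300 - 6p = p - 8, i.e. p* = 44 and q* = 36.
Because the floor (45) lies above the market-clearing price, it is binding.
At p = 45: qd = 300 - 6·45 = 30 and qs = 45 - 8 = 37.
Quantity traded falls to 30. At q = 30 the demand price is (300 - 30)/6 = 45 and the supply price is 8 + 30 = 38.
Deadweight loss = ½ · (45 - 38) · (36 - 30) = ½ · 7 · 6 = 21.

21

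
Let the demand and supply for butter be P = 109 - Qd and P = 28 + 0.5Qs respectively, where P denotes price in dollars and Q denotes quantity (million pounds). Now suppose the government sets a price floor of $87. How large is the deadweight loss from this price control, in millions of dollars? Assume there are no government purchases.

Rearranging demand gives Qd = 109 - P; rearranging supply gives Qs = 2P - 56. Without the control the market clears where 109 - P = 2P - 56, i.e. P* = 55 and Q* = 54.
The floor of 87 is above the equilibrium price 55, so it binds.
At P = 87: Qd = 109 - 87 = 22 and Qs = 2·87 - 56 = 118.
Quantity traded falls to 22. At Q = 22 the demand price is 109 - 22 = 87 and the supply price is (56 + 22)/2 = 39.
Deadweight loss = ½ · (87 - 39) · (54 - 22) = ½ · 48 · 32 = 768.

768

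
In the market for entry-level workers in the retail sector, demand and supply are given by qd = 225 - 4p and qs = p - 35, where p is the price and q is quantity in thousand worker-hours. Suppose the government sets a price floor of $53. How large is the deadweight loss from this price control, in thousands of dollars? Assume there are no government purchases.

10

Without the control the market clears where 225 - 4p = p - 35, i.e. p* = 52 and q* = 17.
Since 53 > 52, the floor is binding.
At p = 53: qd = 225 - 4·53 = 13 and qs = 53 - 35 = 18.
Quantity traded falls to 13. At q = 13 the demand price is (225 - 13)/4 = 53 and the supply price is 35 + 13 = 48.
Deadweight loss = ½ · (53 - 48) · (17 - 13) = ½ · 5 · 4 = 10.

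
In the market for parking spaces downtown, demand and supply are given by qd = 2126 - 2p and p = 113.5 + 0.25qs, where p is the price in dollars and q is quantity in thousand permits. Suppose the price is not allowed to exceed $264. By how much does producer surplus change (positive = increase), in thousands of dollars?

-155044

Rearranging supply gives qs = 4p - 454. Without the control the market clears where 2126 - 2p = 4p - 454, i.e. p* = 430 and q* = 1266.
The ceiling of 264 is below the equilibrium price 430, so it binds.
At p = 264: qd = 2126 - 2·264 = 1598 and qs = 4·264 - 454 = 602.
Producer surplus without the control is ½ · (430 - 113.5) · 1266 = 200344.5.
With the ceiling, producers sell 602 units at 264, so PS = ½ · (264 - 113.5) · 602 = 45300.5.
Change in producer surplus = 45300.5 - 200344.5 = -155044.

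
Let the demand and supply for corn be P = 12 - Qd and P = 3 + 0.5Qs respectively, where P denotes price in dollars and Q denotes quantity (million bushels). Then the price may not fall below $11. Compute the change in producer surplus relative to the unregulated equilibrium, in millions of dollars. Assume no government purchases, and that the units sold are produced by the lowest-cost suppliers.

-1.25

Rearranging demand gives Qd = 12 - P; rearranging supply gives Qs = 2P - 6. In a free market, 12 - P = 2P - 6 gives the equilibrium P* = 6, Q* = 6.
Since 11 > 6, the floor is binding.
At P = 11: Qd = 12 - 11 = 1 and Qs = 2·11 - 6 = 16.
Producer surplus without the control is ½ · (6 - 3) · 6 = 9.
With the floor, 1 units are sold at 11. The supply price at Q = 1 is 3.5, so PS = ½ · [(11 - 3) + (11 - 3.5)] · 1 = 7.75.
Change in producer surplus = 7.75 - 9 = -1.25.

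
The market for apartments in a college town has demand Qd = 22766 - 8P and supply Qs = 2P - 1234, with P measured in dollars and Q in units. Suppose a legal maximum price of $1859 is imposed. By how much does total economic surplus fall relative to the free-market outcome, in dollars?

Equilibrium: 22766 - 8P = 2P - 1234, so 24000 = 10P and P* = 2400, Q* = 3566.
Since 1859 < 2400, the ceiling is binding.
At P = 1859: Qd = 22766 - 8·1859 = 7894 and Qs = 2·1859 - 1234 = 2484.
Quantity traded falls to 2484. At Q = 2484 the demand price is (22766 - 2484)/8 = 2535.25 and the supply price is (1234 + 2484)/2 = 1859.
Deadweight loss = ½ · (2535.25 - 1859) · (3566 - 2484) = ½ · 676.25 · 1082 = 365851.25.

365851.25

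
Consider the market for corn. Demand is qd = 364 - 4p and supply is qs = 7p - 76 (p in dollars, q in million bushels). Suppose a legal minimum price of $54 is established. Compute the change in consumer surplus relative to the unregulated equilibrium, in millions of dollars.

-2464

Setting quantity demanded equal to quantity supplied, 364 - 4p = 7p - 76, gives p* = 40 and q* = 204.
Because the floor (54) lies above the market-clearing price, it is binding.
At p = 54: qd = 364 - 4·54 = 148 and qs = 7·54 - 76 = 302.
Consumer surplus without the control is ½ · (91 - 40) · 204 = 5202.
With the floor, consumers buy 148 units at 54, so CS = ½ · (91 - 54) · 148 = 2738.
Change in consumer surplus = 2738 - 5202 = -2464.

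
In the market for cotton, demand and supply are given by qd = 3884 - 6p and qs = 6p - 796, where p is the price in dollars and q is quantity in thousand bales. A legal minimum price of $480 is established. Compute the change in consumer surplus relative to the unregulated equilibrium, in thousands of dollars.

Setting quantity demanded equal to quantity supplied, 3884 - 6p = 6p - 796, gives p* = 390 and q* = 1544.
Because the floor (480) lies above the market-clearing price, it is binding.
At p = 480: qd = 3884 - 6·480 = 1004 and qs = 6·480 - 796 = 2084.
Consumer surplus without the control is ½ · (1942/3 - 390) · 1544 = 595984/3.
With the floor, consumers buy 1004 units at 480, so CS = ½ · (1942/3 - 480) · 1004 = 252004/3.
Change in consumer surplus = 252004/3 - 595984/3 = -114660.

-114660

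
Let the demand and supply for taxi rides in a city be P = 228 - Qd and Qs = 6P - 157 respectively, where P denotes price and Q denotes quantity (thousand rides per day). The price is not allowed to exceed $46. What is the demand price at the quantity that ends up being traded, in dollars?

109

Rearranging demand gives Qd = 228 - P. Without the control the market clears where 228 - P = 6P - 157, i.e. P* = 55 and Q* = 173.
The ceiling of 46 is below the equilibrium price 55, so it binds.
At P = 46: Qd = 228 - 46 = 182 and Qs = 6·46 - 157 = 119.
Only 119 units reach the market. On the demand curve, the marginal buyer's willingness to pay at Q = 119 is (228 - 119) = 109.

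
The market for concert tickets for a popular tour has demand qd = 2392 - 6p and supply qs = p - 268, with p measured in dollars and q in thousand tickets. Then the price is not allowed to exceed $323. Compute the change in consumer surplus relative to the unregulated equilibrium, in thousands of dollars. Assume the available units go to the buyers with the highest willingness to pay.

2864.25

Without the control the market clears where 2392 - 6p = p - 268, i.e. p* = 380 and q* = 112.
Because the ceiling (323) lies below the market-clearing price, it is binding.
At p = 323: qd = 2392 - 6·323 = 454 and qs = 323 - 268 = 55.
Consumer surplus without the control is ½ · (1196/3 - 380) · 112 = 3136/3.
With the ceiling, 55 units are sold at 323 (assume they go to the highest-value buyers). The demand price at q = 55 is 389.5, so CS = ½ · [(1196/3 - 323) + (389.5 - 323)] · 55 = 46915/12.
Change in consumer surplus = 46915/12 - 3136/3 = 2864.25.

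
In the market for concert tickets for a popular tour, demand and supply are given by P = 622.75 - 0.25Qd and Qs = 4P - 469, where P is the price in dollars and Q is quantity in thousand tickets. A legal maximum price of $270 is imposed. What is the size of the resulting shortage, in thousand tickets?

Rearranging demand gives Qd = 2491 - 4P. In a free market, 2491 - 4P = 4P - 469 gives the equilibrium P* = 370, Q* = 1011.
Since 270 < 370, the ceiling is binding.
At P = 270: Qd = 2491 - 4·270 = 1411 and Qs = 4·270 - 469 = 611.
Shortage = Qd - Qs = 1411 - 611 = 800.

800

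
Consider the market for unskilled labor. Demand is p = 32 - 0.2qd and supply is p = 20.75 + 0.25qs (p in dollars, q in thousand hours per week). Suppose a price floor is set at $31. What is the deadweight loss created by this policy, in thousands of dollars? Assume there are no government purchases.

90

Rearranging demand gives qd = 160 - 5p; rearranging supply gives qs = 4p - 83. Setting quantity demanded equal to quantity supplied, 160 - 5p = 4p - 83, gives p* = 27 and q* = 25.
Because the floor (31) lies above the market-clearing price, it is binding.
At p = 31: qd = 160 - 5·31 = 5 and qs = 4·31 - 83 = 41.
Quantity traded falls to 5. At q = 5 the demand price is (160 - 5)/5 = 31 and the supply price is (83 + 5)/4 = 22.
Deadweight loss = ½ · (31 - 22) · (25 - 5) = ½ · 9 · 20 = 90.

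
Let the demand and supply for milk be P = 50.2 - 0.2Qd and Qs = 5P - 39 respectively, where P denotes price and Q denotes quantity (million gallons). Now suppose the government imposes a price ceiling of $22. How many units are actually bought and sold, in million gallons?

71

Rearranging demand gives Qd = 251 - 5P. Setting quantity demanded equal to quantity supplied, 251 - 5P = 5P - 39, gives P* = 29 and Q* = 106.
Since 22 < 29, the ceiling is binding.
At P = 22: Qd = 251 - 5·22 = 141 and Qs = 5·22 - 39 = 71.
The quantity actually transacted is the short side, supply: 71.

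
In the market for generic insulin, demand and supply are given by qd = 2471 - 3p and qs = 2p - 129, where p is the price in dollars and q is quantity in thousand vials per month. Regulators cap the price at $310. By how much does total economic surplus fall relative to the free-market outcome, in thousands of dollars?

73500

Setting quantity demanded equal to quantity supplied, 2471 - 3p = 2p - 129, gives p* = 520 and q* = 911.
Because the ceiling (310) lies below the market-clearing price, it is binding.
At p = 310: qd = 2471 - 3·310 = 1541 and qs = 2·310 - 129 = 491.
Quantity traded falls to 491. At q = 491 the demand price is (2471 - 491)/3 = 660 and the supply price is (129 + 491)/2 = 310.
Deadweight loss = ½ · (660 - 310) · (911 - 491) = ½ · 350 · 420 = 73500.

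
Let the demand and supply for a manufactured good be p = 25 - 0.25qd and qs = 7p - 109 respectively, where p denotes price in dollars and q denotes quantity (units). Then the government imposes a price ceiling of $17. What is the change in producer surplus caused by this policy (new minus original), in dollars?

-34

Rearranging demand gives qd = 100 - 4p. Equilibrium: 100 - 4p = 7p - 109, so 209 = 11p and p* = 19, q* = 24.
Because the ceiling (17) lies below the market-clearing price, it is binding.
At p = 17: qd = 100 - 4·17 = 32 and qs = 7·17 - 109 = 10.
Producer surplus without the control is ½ · (19 - 109/7) · 24 = 288/7.
With the ceiling, producers sell 10 units at 17, so PS = ½ · (17 - 109/7) · 10 = 50/7.
Change in producer surplus = 50/7 - 288/7 = -34.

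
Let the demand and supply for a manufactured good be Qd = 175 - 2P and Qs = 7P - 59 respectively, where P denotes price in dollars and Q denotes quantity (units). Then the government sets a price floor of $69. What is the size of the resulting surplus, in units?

387

Setting quantity demanded equal to quantity supplied, 175 - 2P = 7P - 59, gives P* = 26 and Q* = 123.
The floor of 69 is above the equilibrium price 26, so it binds.
At P = 69: Qd = 175 - 2·69 = 37 and Qs = 7·69 - 59 = 424.
Surplus = Qs - Qd = 424 - 37 = 387.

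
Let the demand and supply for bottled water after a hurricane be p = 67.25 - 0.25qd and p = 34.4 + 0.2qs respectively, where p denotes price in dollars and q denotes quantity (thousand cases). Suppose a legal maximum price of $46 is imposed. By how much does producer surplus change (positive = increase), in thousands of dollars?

-196.5

Rearranging demand gives qd = 269 - 4p; rearranging supply gives qs = 5p - 172. In a free market, 269 - 4p = 5p - 172 gives the equilibrium p* = 49, q* = 73.
Since 46 < 49, the ceiling is binding.
At p = 46: qd = 269 - 4·46 = 85 and qs = 5·46 - 172 = 58.
Producer surplus without the control is ½ · (49 - 34.4) · 73 = 532.9.
With the ceiling, producers sell 58 units at 46, so PS = ½ · (46 - 34.4) · 58 = 336.4.
Change in producer surplus = 336.4 - 532.9 = -196.5.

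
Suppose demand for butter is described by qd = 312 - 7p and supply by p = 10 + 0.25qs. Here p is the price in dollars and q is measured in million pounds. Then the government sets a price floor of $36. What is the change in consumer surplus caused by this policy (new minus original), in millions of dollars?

Rearranging supply gives qs = 4p - 40. In a free market, 312 - 7p = 4p - 40 gives the equilibrium p* = 32, q* = 88.
Since 36 > 32, the floor is binding.
At p = 36: qd = 312 - 7·36 = 60 and qs = 4·36 - 40 = 104.
Consumer surplus without the control is ½ · (312/7 - 32) · 88 = 3872/7.
With the floor, consumers buy 60 units at 36, so CS = ½ · (312/7 - 36) · 60 = 1800/7.
Change in consumer surplus = 1800/7 - 3872/7 = -296.

-296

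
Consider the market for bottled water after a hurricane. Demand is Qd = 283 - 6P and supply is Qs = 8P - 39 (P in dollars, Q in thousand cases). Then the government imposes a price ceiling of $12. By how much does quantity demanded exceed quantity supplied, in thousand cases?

In a free market, 283 - 6P = 8P - 39 gives the equilibrium P* = 23, Q* = 145.
Because the ceiling (12) lies below the market-clearing price, it is binding.
At P = 12: Qd = 283 - 6·12 = 211 and Qs = 8·12 - 39 = 57.
Shortage = Qd - Qs = 211 - 57 = 154.

154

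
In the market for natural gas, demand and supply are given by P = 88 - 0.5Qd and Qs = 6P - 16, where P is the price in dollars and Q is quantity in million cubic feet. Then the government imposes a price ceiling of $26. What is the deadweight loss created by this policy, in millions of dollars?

0

Rearranging demand gives Qd = 176 - 2P. In a free market, 176 - 2P = 6P - 16 gives the equilibrium P* = 24, Q* = 128.
The ceiling of 26 is above the equilibrium price 24, so it is not binding; the market clears at P* = 24, Q* = 128.
Since the control does not bind, no trades are prevented and deadweight loss is zero.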